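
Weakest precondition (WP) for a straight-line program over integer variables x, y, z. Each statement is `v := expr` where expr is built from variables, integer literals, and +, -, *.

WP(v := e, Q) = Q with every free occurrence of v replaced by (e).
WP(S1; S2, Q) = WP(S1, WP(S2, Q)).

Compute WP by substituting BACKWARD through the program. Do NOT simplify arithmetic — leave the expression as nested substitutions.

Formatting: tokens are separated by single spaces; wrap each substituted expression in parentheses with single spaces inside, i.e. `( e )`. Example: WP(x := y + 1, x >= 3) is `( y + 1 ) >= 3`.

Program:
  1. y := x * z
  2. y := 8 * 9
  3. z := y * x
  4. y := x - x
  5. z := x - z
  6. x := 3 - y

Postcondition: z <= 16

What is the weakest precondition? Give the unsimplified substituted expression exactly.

Answer: ( x - ( ( 8 * 9 ) * x ) ) <= 16

Derivation:
post: z <= 16
stmt 6: x := 3 - y  -- replace 0 occurrence(s) of x with (3 - y)
  => z <= 16
stmt 5: z := x - z  -- replace 1 occurrence(s) of z with (x - z)
  => ( x - z ) <= 16
stmt 4: y := x - x  -- replace 0 occurrence(s) of y with (x - x)
  => ( x - z ) <= 16
stmt 3: z := y * x  -- replace 1 occurrence(s) of z with (y * x)
  => ( x - ( y * x ) ) <= 16
stmt 2: y := 8 * 9  -- replace 1 occurrence(s) of y with (8 * 9)
  => ( x - ( ( 8 * 9 ) * x ) ) <= 16
stmt 1: y := x * z  -- replace 0 occurrence(s) of y with (x * z)
  => ( x - ( ( 8 * 9 ) * x ) ) <= 16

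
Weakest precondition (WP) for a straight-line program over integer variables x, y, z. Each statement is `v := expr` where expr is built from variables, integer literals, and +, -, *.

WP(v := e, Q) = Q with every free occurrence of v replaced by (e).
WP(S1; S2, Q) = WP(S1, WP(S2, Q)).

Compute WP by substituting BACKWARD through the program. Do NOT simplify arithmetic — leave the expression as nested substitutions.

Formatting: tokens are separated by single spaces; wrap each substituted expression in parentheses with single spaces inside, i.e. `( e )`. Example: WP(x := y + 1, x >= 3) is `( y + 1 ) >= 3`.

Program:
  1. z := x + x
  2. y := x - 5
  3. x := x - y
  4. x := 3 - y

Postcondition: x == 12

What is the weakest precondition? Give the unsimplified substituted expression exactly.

Answer: ( 3 - ( x - 5 ) ) == 12

Derivation:
post: x == 12
stmt 4: x := 3 - y  -- replace 1 occurrence(s) of x with (3 - y)
  => ( 3 - y ) == 12
stmt 3: x := x - y  -- replace 0 occurrence(s) of x with (x - y)
  => ( 3 - y ) == 12
stmt 2: y := x - 5  -- replace 1 occurrence(s) of y with (x - 5)
  => ( 3 - ( x - 5 ) ) == 12
stmt 1: z := x + x  -- replace 0 occurrence(s) of z with (x + x)
  => ( 3 - ( x - 5 ) ) == 12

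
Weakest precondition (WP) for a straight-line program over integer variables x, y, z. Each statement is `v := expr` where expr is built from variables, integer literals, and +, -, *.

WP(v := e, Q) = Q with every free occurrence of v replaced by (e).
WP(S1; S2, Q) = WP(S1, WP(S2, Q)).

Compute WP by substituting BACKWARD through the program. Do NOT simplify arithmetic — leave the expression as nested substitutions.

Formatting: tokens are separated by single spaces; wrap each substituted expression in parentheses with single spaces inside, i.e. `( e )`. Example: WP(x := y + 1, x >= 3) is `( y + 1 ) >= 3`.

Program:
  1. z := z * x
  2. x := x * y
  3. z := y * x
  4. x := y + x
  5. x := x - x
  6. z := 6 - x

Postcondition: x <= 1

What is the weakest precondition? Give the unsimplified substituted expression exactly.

Answer: ( ( y + ( x * y ) ) - ( y + ( x * y ) ) ) <= 1

Derivation:
post: x <= 1
stmt 6: z := 6 - x  -- replace 0 occurrence(s) of z with (6 - x)
  => x <= 1
stmt 5: x := x - x  -- replace 1 occurrence(s) of x with (x - x)
  => ( x - x ) <= 1
stmt 4: x := y + x  -- replace 2 occurrence(s) of x with (y + x)
  => ( ( y + x ) - ( y + x ) ) <= 1
stmt 3: z := y * x  -- replace 0 occurrence(s) of z with (y * x)
  => ( ( y + x ) - ( y + x ) ) <= 1
stmt 2: x := x * y  -- replace 2 occurrence(s) of x with (x * y)
  => ( ( y + ( x * y ) ) - ( y + ( x * y ) ) ) <= 1
stmt 1: z := z * x  -- replace 0 occurrence(s) of z with (z * x)
  => ( ( y + ( x * y ) ) - ( y + ( x * y ) ) ) <= 1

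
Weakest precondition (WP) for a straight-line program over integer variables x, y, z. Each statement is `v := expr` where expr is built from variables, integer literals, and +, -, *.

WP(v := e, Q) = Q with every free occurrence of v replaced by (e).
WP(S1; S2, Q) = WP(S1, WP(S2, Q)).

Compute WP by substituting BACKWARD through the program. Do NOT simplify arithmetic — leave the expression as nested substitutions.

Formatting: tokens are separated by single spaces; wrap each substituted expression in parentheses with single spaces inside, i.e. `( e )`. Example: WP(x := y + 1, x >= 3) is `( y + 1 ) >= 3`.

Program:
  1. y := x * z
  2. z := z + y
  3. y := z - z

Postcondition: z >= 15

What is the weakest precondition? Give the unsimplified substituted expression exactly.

Answer: ( z + ( x * z ) ) >= 15

Derivation:
post: z >= 15
stmt 3: y := z - z  -- replace 0 occurrence(s) of y with (z - z)
  => z >= 15
stmt 2: z := z + y  -- replace 1 occurrence(s) of z with (z + y)
  => ( z + y ) >= 15
stmt 1: y := x * z  -- replace 1 occurrence(s) of y with (x * z)
  => ( z + ( x * z ) ) >= 15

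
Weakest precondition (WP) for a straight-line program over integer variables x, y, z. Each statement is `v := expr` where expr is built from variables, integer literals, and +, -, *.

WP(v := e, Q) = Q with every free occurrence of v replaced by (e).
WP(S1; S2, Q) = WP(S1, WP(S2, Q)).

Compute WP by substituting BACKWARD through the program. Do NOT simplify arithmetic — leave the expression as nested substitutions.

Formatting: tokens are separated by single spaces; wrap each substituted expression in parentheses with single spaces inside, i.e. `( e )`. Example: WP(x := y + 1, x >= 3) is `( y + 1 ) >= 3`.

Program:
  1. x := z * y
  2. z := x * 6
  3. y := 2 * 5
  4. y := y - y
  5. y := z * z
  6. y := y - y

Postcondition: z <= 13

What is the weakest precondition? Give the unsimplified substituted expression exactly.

post: z <= 13
stmt 6: y := y - y  -- replace 0 occurrence(s) of y with (y - y)
  => z <= 13
stmt 5: y := z * z  -- replace 0 occurrence(s) of y with (z * z)
  => z <= 13
stmt 4: y := y - y  -- replace 0 occurrence(s) of y with (y - y)
  => z <= 13
stmt 3: y := 2 * 5  -- replace 0 occurrence(s) of y with (2 * 5)
  => z <= 13
stmt 2: z := x * 6  -- replace 1 occurrence(s) of z with (x * 6)
  => ( x * 6 ) <= 13
stmt 1: x := z * y  -- replace 1 occurrence(s) of x with (z * y)
  => ( ( z * y ) * 6 ) <= 13

Answer: ( ( z * y ) * 6 ) <= 13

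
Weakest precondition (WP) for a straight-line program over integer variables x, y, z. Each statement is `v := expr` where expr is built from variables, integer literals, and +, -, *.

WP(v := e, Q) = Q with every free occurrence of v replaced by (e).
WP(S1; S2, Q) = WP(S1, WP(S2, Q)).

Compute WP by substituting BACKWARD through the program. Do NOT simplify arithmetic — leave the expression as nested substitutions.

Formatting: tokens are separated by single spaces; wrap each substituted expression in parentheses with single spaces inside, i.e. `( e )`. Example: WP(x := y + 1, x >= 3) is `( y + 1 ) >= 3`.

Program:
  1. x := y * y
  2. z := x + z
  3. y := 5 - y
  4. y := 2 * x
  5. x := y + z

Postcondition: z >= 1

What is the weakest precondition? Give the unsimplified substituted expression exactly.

post: z >= 1
stmt 5: x := y + z  -- replace 0 occurrence(s) of x with (y + z)
  => z >= 1
stmt 4: y := 2 * x  -- replace 0 occurrence(s) of y with (2 * x)
  => z >= 1
stmt 3: y := 5 - y  -- replace 0 occurrence(s) of y with (5 - y)
  => z >= 1
stmt 2: z := x + z  -- replace 1 occurrence(s) of z with (x + z)
  => ( x + z ) >= 1
stmt 1: x := y * y  -- replace 1 occurrence(s) of x with (y * y)
  => ( ( y * y ) + z ) >= 1

Answer: ( ( y * y ) + z ) >= 1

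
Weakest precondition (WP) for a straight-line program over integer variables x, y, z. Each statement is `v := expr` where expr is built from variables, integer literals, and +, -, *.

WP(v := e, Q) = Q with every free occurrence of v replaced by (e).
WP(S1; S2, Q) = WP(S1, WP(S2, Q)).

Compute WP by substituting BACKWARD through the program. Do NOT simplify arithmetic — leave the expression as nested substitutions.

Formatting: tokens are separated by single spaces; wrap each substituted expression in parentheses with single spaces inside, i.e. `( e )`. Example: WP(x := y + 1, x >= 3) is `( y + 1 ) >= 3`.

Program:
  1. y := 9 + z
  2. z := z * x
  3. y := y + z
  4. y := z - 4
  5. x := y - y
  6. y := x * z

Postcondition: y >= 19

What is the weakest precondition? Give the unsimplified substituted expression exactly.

post: y >= 19
stmt 6: y := x * z  -- replace 1 occurrence(s) of y with (x * z)
  => ( x * z ) >= 19
stmt 5: x := y - y  -- replace 1 occurrence(s) of x with (y - y)
  => ( ( y - y ) * z ) >= 19
stmt 4: y := z - 4  -- replace 2 occurrence(s) of y with (z - 4)
  => ( ( ( z - 4 ) - ( z - 4 ) ) * z ) >= 19
stmt 3: y := y + z  -- replace 0 occurrence(s) of y with (y + z)
  => ( ( ( z - 4 ) - ( z - 4 ) ) * z ) >= 19
stmt 2: z := z * x  -- replace 3 occurrence(s) of z with (z * x)
  => ( ( ( ( z * x ) - 4 ) - ( ( z * x ) - 4 ) ) * ( z * x ) ) >= 19
stmt 1: y := 9 + z  -- replace 0 occurrence(s) of y with (9 + z)
  => ( ( ( ( z * x ) - 4 ) - ( ( z * x ) - 4 ) ) * ( z * x ) ) >= 19

Answer: ( ( ( ( z * x ) - 4 ) - ( ( z * x ) - 4 ) ) * ( z * x ) ) >= 19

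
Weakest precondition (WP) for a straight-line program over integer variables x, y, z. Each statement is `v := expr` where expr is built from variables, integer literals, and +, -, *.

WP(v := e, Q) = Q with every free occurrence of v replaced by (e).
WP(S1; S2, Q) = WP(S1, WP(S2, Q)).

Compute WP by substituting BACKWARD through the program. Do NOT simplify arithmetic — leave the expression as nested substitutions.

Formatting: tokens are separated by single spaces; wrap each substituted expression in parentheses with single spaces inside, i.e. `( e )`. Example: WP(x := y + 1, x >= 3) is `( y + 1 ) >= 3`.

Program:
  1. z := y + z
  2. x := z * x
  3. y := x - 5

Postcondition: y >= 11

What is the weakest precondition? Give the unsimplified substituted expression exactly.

Answer: ( ( ( y + z ) * x ) - 5 ) >= 11

Derivation:
post: y >= 11
stmt 3: y := x - 5  -- replace 1 occurrence(s) of y with (x - 5)
  => ( x - 5 ) >= 11
stmt 2: x := z * x  -- replace 1 occurrence(s) of x with (z * x)
  => ( ( z * x ) - 5 ) >= 11
stmt 1: z := y + z  -- replace 1 occurrence(s) of z with (y + z)
  => ( ( ( y + z ) * x ) - 5 ) >= 11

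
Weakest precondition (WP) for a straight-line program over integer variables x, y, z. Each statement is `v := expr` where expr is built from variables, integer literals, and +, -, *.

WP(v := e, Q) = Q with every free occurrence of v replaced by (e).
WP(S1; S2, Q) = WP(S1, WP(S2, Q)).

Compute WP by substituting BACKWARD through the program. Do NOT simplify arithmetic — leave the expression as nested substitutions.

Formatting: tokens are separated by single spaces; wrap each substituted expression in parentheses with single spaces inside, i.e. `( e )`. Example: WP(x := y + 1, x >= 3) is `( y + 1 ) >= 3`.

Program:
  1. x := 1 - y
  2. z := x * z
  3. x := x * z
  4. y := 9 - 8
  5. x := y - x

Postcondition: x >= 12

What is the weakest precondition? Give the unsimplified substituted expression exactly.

Answer: ( ( 9 - 8 ) - ( ( 1 - y ) * ( ( 1 - y ) * z ) ) ) >= 12

Derivation:
post: x >= 12
stmt 5: x := y - x  -- replace 1 occurrence(s) of x with (y - x)
  => ( y - x ) >= 12
stmt 4: y := 9 - 8  -- replace 1 occurrence(s) of y with (9 - 8)
  => ( ( 9 - 8 ) - x ) >= 12
stmt 3: x := x * z  -- replace 1 occurrence(s) of x with (x * z)
  => ( ( 9 - 8 ) - ( x * z ) ) >= 12
stmt 2: z := x * z  -- replace 1 occurrence(s) of z with (x * z)
  => ( ( 9 - 8 ) - ( x * ( x * z ) ) ) >= 12
stmt 1: x := 1 - y  -- replace 2 occurrence(s) of x with (1 - y)
  => ( ( 9 - 8 ) - ( ( 1 - y ) * ( ( 1 - y ) * z ) ) ) >= 12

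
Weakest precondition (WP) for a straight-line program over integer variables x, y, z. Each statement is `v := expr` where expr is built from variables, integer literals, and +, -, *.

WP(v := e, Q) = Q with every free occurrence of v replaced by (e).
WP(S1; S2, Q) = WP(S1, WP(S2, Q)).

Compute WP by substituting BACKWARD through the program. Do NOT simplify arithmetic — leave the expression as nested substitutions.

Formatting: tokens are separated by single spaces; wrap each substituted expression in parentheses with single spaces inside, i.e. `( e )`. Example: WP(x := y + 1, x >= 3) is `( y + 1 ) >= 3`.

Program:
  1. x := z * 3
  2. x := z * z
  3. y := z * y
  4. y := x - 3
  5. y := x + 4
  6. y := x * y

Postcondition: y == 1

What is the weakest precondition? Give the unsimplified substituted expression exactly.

Answer: ( ( z * z ) * ( ( z * z ) + 4 ) ) == 1

Derivation:
post: y == 1
stmt 6: y := x * y  -- replace 1 occurrence(s) of y with (x * y)
  => ( x * y ) == 1
stmt 5: y := x + 4  -- replace 1 occurrence(s) of y with (x + 4)
  => ( x * ( x + 4 ) ) == 1
stmt 4: y := x - 3  -- replace 0 occurrence(s) of y with (x - 3)
  => ( x * ( x + 4 ) ) == 1
stmt 3: y := z * y  -- replace 0 occurrence(s) of y with (z * y)
  => ( x * ( x + 4 ) ) == 1
stmt 2: x := z * z  -- replace 2 occurrence(s) of x with (z * z)
  => ( ( z * z ) * ( ( z * z ) + 4 ) ) == 1
stmt 1: x := z * 3  -- replace 0 occurrence(s) of x with (z * 3)
  => ( ( z * z ) * ( ( z * z ) + 4 ) ) == 1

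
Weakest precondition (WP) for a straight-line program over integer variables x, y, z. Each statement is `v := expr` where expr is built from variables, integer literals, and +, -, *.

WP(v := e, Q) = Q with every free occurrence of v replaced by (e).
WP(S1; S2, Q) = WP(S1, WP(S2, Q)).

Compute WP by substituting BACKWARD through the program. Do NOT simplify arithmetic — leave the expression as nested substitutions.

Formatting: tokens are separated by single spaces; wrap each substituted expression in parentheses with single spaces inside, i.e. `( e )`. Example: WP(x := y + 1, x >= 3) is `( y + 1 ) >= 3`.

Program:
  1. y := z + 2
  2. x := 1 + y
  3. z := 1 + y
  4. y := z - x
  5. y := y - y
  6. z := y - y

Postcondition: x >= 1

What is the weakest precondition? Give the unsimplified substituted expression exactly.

Answer: ( 1 + ( z + 2 ) ) >= 1

Derivation:
post: x >= 1
stmt 6: z := y - y  -- replace 0 occurrence(s) of z with (y - y)
  => x >= 1
stmt 5: y := y - y  -- replace 0 occurrence(s) of y with (y - y)
  => x >= 1
stmt 4: y := z - x  -- replace 0 occurrence(s) of y with (z - x)
  => x >= 1
stmt 3: z := 1 + y  -- replace 0 occurrence(s) of z with (1 + y)
  => x >= 1
stmt 2: x := 1 + y  -- replace 1 occurrence(s) of x with (1 + y)
  => ( 1 + y ) >= 1
stmt 1: y := z + 2  -- replace 1 occurrence(s) of y with (z + 2)
  => ( 1 + ( z + 2 ) ) >= 1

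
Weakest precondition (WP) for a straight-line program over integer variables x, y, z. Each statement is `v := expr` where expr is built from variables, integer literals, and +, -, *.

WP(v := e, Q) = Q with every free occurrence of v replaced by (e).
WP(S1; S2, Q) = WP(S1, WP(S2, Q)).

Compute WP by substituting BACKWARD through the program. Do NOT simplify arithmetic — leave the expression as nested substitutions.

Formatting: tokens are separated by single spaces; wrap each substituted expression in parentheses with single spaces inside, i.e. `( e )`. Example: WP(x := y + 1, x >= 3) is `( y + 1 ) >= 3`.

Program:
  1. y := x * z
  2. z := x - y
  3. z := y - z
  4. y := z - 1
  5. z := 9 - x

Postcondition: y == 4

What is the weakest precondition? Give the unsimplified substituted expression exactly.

Answer: ( ( ( x * z ) - ( x - ( x * z ) ) ) - 1 ) == 4

Derivation:
post: y == 4
stmt 5: z := 9 - x  -- replace 0 occurrence(s) of z with (9 - x)
  => y == 4
stmt 4: y := z - 1  -- replace 1 occurrence(s) of y with (z - 1)
  => ( z - 1 ) == 4
stmt 3: z := y - z  -- replace 1 occurrence(s) of z with (y - z)
  => ( ( y - z ) - 1 ) == 4
stmt 2: z := x - y  -- replace 1 occurrence(s) of z with (x - y)
  => ( ( y - ( x - y ) ) - 1 ) == 4
stmt 1: y := x * z  -- replace 2 occurrence(s) of y with (x * z)
  => ( ( ( x * z ) - ( x - ( x * z ) ) ) - 1 ) == 4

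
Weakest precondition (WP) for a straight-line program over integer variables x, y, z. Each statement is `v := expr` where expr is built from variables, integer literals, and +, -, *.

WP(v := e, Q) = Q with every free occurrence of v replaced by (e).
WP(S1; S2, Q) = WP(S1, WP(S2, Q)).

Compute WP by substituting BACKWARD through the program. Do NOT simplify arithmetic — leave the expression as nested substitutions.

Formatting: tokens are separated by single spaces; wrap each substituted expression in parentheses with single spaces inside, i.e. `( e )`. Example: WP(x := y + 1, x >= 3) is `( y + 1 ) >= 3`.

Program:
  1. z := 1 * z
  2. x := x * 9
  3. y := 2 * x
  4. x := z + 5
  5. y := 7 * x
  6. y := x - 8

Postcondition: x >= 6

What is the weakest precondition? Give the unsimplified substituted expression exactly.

post: x >= 6
stmt 6: y := x - 8  -- replace 0 occurrence(s) of y with (x - 8)
  => x >= 6
stmt 5: y := 7 * x  -- replace 0 occurrence(s) of y with (7 * x)
  => x >= 6
stmt 4: x := z + 5  -- replace 1 occurrence(s) of x with (z + 5)
  => ( z + 5 ) >= 6
stmt 3: y := 2 * x  -- replace 0 occurrence(s) of y with (2 * x)
  => ( z + 5 ) >= 6
stmt 2: x := x * 9  -- replace 0 occurrence(s) of x with (x * 9)
  => ( z + 5 ) >= 6
stmt 1: z := 1 * z  -- replace 1 occurrence(s) of z with (1 * z)
  => ( ( 1 * z ) + 5 ) >= 6

Answer: ( ( 1 * z ) + 5 ) >= 6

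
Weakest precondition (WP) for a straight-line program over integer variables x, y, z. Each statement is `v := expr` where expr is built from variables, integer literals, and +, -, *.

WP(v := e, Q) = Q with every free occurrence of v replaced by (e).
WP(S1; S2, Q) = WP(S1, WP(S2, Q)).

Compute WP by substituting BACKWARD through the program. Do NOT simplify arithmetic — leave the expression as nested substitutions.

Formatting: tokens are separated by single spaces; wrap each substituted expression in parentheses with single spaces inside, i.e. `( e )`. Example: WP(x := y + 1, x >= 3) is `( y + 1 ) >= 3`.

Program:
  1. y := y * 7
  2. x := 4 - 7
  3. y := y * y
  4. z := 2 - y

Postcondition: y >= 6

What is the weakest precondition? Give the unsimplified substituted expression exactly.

Answer: ( ( y * 7 ) * ( y * 7 ) ) >= 6

Derivation:
post: y >= 6
stmt 4: z := 2 - y  -- replace 0 occurrence(s) of z with (2 - y)
  => y >= 6
stmt 3: y := y * y  -- replace 1 occurrence(s) of y with (y * y)
  => ( y * y ) >= 6
stmt 2: x := 4 - 7  -- replace 0 occurrence(s) of x with (4 - 7)
  => ( y * y ) >= 6
stmt 1: y := y * 7  -- replace 2 occurrence(s) of y with (y * 7)
  => ( ( y * 7 ) * ( y * 7 ) ) >= 6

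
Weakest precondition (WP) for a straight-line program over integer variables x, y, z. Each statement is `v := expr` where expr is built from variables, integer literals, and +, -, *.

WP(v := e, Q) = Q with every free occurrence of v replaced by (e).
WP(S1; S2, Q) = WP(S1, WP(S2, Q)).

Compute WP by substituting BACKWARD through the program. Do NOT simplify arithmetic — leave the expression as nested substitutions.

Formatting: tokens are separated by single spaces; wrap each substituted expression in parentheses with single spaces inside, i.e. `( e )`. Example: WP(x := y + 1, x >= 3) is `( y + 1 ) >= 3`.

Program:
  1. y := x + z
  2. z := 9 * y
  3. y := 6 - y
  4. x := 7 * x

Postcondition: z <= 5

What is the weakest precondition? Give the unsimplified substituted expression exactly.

Answer: ( 9 * ( x + z ) ) <= 5

Derivation:
post: z <= 5
stmt 4: x := 7 * x  -- replace 0 occurrence(s) of x with (7 * x)
  => z <= 5
stmt 3: y := 6 - y  -- replace 0 occurrence(s) of y with (6 - y)
  => z <= 5
stmt 2: z := 9 * y  -- replace 1 occurrence(s) of z with (9 * y)
  => ( 9 * y ) <= 5
stmt 1: y := x + z  -- replace 1 occurrence(s) of y with (x + z)
  => ( 9 * ( x + z ) ) <= 5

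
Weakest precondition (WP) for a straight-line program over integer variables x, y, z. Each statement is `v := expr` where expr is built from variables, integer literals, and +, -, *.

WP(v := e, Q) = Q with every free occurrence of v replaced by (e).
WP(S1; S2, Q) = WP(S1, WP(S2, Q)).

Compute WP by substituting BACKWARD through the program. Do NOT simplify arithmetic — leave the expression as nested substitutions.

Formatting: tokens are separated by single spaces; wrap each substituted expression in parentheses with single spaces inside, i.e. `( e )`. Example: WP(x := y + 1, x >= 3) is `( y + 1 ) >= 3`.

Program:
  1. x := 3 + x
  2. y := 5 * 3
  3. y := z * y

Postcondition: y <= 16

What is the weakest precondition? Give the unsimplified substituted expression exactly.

post: y <= 16
stmt 3: y := z * y  -- replace 1 occurrence(s) of y with (z * y)
  => ( z * y ) <= 16
stmt 2: y := 5 * 3  -- replace 1 occurrence(s) of y with (5 * 3)
  => ( z * ( 5 * 3 ) ) <= 16
stmt 1: x := 3 + x  -- replace 0 occurrence(s) of x with (3 + x)
  => ( z * ( 5 * 3 ) ) <= 16

Answer: ( z * ( 5 * 3 ) ) <= 16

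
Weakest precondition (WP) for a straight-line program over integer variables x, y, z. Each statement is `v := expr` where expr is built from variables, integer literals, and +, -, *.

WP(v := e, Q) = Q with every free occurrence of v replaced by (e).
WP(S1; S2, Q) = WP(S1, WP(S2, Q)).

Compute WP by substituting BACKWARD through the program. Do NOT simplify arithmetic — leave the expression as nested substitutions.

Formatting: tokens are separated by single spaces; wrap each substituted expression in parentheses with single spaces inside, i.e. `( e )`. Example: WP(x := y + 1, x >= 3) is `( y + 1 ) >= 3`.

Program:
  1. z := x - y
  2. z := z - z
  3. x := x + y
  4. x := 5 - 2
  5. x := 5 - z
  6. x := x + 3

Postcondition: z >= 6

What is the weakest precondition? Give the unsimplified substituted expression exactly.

Answer: ( ( x - y ) - ( x - y ) ) >= 6

Derivation:
post: z >= 6
stmt 6: x := x + 3  -- replace 0 occurrence(s) of x with (x + 3)
  => z >= 6
stmt 5: x := 5 - z  -- replace 0 occurrence(s) of x with (5 - z)
  => z >= 6
stmt 4: x := 5 - 2  -- replace 0 occurrence(s) of x with (5 - 2)
  => z >= 6
stmt 3: x := x + y  -- replace 0 occurrence(s) of x with (x + y)
  => z >= 6
stmt 2: z := z - z  -- replace 1 occurrence(s) of z with (z - z)
  => ( z - z ) >= 6
stmt 1: z := x - y  -- replace 2 occurrence(s) of z with (x - y)
  => ( ( x - y ) - ( x - y ) ) >= 6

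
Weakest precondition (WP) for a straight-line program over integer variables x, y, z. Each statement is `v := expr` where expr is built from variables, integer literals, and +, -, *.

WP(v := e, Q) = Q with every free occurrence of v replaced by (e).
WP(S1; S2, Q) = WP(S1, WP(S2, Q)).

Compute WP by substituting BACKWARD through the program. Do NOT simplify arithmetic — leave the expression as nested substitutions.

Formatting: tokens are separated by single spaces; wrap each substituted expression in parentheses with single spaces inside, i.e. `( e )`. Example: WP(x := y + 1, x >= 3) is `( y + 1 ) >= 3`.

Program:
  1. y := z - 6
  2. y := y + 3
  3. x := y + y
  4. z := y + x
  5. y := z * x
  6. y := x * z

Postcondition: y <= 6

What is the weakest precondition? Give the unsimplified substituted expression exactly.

post: y <= 6
stmt 6: y := x * z  -- replace 1 occurrence(s) of y with (x * z)
  => ( x * z ) <= 6
stmt 5: y := z * x  -- replace 0 occurrence(s) of y with (z * x)
  => ( x * z ) <= 6
stmt 4: z := y + x  -- replace 1 occurrence(s) of z with (y + x)
  => ( x * ( y + x ) ) <= 6
stmt 3: x := y + y  -- replace 2 occurrence(s) of x with (y + y)
  => ( ( y + y ) * ( y + ( y + y ) ) ) <= 6
stmt 2: y := y + 3  -- replace 5 occurrence(s) of y with (y + 3)
  => ( ( ( y + 3 ) + ( y + 3 ) ) * ( ( y + 3 ) + ( ( y + 3 ) + ( y + 3 ) ) ) ) <= 6
stmt 1: y := z - 6  -- replace 5 occurrence(s) of y with (z - 6)
  => ( ( ( ( z - 6 ) + 3 ) + ( ( z - 6 ) + 3 ) ) * ( ( ( z - 6 ) + 3 ) + ( ( ( z - 6 ) + 3 ) + ( ( z - 6 ) + 3 ) ) ) ) <= 6

Answer: ( ( ( ( z - 6 ) + 3 ) + ( ( z - 6 ) + 3 ) ) * ( ( ( z - 6 ) + 3 ) + ( ( ( z - 6 ) + 3 ) + ( ( z - 6 ) + 3 ) ) ) ) <= 6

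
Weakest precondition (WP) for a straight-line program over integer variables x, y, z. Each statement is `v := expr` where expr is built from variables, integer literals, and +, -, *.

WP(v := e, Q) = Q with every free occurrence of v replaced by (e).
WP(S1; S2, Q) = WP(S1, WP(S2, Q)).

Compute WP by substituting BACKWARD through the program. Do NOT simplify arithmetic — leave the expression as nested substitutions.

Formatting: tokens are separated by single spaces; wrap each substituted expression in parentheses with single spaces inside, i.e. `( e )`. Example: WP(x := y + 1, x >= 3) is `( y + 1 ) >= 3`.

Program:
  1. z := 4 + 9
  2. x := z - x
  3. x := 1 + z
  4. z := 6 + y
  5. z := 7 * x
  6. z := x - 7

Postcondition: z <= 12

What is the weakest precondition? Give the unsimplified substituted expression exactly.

post: z <= 12
stmt 6: z := x - 7  -- replace 1 occurrence(s) of z with (x - 7)
  => ( x - 7 ) <= 12
stmt 5: z := 7 * x  -- replace 0 occurrence(s) of z with (7 * x)
  => ( x - 7 ) <= 12
stmt 4: z := 6 + y  -- replace 0 occurrence(s) of z with (6 + y)
  => ( x - 7 ) <= 12
stmt 3: x := 1 + z  -- replace 1 occurrence(s) of x with (1 + z)
  => ( ( 1 + z ) - 7 ) <= 12
stmt 2: x := z - x  -- replace 0 occurrence(s) of x with (z - x)
  => ( ( 1 + z ) - 7 ) <= 12
stmt 1: z := 4 + 9  -- replace 1 occurrence(s) of z with (4 + 9)
  => ( ( 1 + ( 4 + 9 ) ) - 7 ) <= 12

Answer: ( ( 1 + ( 4 + 9 ) ) - 7 ) <= 12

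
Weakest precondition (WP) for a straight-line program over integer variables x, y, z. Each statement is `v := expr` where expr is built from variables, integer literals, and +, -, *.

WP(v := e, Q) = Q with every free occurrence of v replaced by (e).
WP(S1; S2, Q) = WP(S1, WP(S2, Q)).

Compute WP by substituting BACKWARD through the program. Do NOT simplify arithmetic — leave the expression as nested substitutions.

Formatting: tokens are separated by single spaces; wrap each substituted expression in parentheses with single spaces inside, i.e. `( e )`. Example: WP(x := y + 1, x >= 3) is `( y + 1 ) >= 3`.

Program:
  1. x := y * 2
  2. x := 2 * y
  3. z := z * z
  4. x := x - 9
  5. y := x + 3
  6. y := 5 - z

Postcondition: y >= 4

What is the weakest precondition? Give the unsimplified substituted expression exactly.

post: y >= 4
stmt 6: y := 5 - z  -- replace 1 occurrence(s) of y with (5 - z)
  => ( 5 - z ) >= 4
stmt 5: y := x + 3  -- replace 0 occurrence(s) of y with (x + 3)
  => ( 5 - z ) >= 4
stmt 4: x := x - 9  -- replace 0 occurrence(s) of x with (x - 9)
  => ( 5 - z ) >= 4
stmt 3: z := z * z  -- replace 1 occurrence(s) of z with (z * z)
  => ( 5 - ( z * z ) ) >= 4
stmt 2: x := 2 * y  -- replace 0 occurrence(s) of x with (2 * y)
  => ( 5 - ( z * z ) ) >= 4
stmt 1: x := y * 2  -- replace 0 occurrence(s) of x with (y * 2)
  => ( 5 - ( z * z ) ) >= 4

Answer: ( 5 - ( z * z ) ) >= 4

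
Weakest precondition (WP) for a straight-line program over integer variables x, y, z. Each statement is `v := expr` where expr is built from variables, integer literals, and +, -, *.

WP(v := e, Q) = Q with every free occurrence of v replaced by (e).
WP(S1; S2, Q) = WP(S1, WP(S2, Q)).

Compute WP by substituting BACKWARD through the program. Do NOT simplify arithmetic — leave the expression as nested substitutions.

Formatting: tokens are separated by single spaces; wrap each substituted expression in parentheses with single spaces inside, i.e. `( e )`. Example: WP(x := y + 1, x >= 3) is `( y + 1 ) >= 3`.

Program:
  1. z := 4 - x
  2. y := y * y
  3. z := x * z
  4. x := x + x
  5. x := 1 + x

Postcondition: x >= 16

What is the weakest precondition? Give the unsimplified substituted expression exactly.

post: x >= 16
stmt 5: x := 1 + x  -- replace 1 occurrence(s) of x with (1 + x)
  => ( 1 + x ) >= 16
stmt 4: x := x + x  -- replace 1 occurrence(s) of x with (x + x)
  => ( 1 + ( x + x ) ) >= 16
stmt 3: z := x * z  -- replace 0 occurrence(s) of z with (x * z)
  => ( 1 + ( x + x ) ) >= 16
stmt 2: y := y * y  -- replace 0 occurrence(s) of y with (y * y)
  => ( 1 + ( x + x ) ) >= 16
stmt 1: z := 4 - x  -- replace 0 occurrence(s) of z with (4 - x)
  => ( 1 + ( x + x ) ) >= 16

Answer: ( 1 + ( x + x ) ) >= 16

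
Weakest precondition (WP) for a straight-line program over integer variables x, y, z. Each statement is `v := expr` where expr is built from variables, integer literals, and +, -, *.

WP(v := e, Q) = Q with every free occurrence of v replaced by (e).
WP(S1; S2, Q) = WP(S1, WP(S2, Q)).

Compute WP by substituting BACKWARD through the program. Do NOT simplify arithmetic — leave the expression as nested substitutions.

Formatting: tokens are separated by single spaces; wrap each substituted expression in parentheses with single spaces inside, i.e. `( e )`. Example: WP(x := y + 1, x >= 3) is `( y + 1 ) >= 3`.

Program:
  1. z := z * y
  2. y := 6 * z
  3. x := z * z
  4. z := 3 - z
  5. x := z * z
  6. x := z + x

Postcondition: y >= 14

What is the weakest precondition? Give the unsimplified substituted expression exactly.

Answer: ( 6 * ( z * y ) ) >= 14

Derivation:
post: y >= 14
stmt 6: x := z + x  -- replace 0 occurrence(s) of x with (z + x)
  => y >= 14
stmt 5: x := z * z  -- replace 0 occurrence(s) of x with (z * z)
  => y >= 14
stmt 4: z := 3 - z  -- replace 0 occurrence(s) of z with (3 - z)
  => y >= 14
stmt 3: x := z * z  -- replace 0 occurrence(s) of x with (z * z)
  => y >= 14
stmt 2: y := 6 * z  -- replace 1 occurrence(s) of y with (6 * z)
  => ( 6 * z ) >= 14
stmt 1: z := z * y  -- replace 1 occurrence(s) of z with (z * y)
  => ( 6 * ( z * y ) ) >= 14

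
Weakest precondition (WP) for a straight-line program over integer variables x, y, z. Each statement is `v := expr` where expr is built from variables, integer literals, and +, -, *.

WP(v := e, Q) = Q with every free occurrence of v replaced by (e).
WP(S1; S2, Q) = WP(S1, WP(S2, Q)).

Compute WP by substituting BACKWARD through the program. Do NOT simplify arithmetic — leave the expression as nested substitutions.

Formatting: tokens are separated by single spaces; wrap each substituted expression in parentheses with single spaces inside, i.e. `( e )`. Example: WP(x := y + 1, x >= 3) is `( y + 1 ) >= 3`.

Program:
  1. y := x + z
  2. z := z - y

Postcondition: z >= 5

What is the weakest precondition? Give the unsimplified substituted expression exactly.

post: z >= 5
stmt 2: z := z - y  -- replace 1 occurrence(s) of z with (z - y)
  => ( z - y ) >= 5
stmt 1: y := x + z  -- replace 1 occurrence(s) of y with (x + z)
  => ( z - ( x + z ) ) >= 5

Answer: ( z - ( x + z ) ) >= 5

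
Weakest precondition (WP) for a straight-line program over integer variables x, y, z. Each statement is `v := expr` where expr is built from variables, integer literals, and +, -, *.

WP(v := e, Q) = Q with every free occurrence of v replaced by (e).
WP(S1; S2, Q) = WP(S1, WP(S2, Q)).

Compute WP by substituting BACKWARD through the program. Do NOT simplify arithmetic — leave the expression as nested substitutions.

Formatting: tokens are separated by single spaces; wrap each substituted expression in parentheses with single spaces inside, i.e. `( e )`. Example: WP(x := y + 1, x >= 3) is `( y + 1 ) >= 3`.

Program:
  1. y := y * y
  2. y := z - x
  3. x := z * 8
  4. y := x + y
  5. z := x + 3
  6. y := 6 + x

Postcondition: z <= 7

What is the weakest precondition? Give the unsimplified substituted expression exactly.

Answer: ( ( z * 8 ) + 3 ) <= 7

Derivation:
post: z <= 7
stmt 6: y := 6 + x  -- replace 0 occurrence(s) of y with (6 + x)
  => z <= 7
stmt 5: z := x + 3  -- replace 1 occurrence(s) of z with (x + 3)
  => ( x + 3 ) <= 7
stmt 4: y := x + y  -- replace 0 occurrence(s) of y with (x + y)
  => ( x + 3 ) <= 7
stmt 3: x := z * 8  -- replace 1 occurrence(s) of x with (z * 8)
  => ( ( z * 8 ) + 3 ) <= 7
stmt 2: y := z - x  -- replace 0 occurrence(s) of y with (z - x)
  => ( ( z * 8 ) + 3 ) <= 7
stmt 1: y := y * y  -- replace 0 occurrence(s) of y with (y * y)
  => ( ( z * 8 ) + 3 ) <= 7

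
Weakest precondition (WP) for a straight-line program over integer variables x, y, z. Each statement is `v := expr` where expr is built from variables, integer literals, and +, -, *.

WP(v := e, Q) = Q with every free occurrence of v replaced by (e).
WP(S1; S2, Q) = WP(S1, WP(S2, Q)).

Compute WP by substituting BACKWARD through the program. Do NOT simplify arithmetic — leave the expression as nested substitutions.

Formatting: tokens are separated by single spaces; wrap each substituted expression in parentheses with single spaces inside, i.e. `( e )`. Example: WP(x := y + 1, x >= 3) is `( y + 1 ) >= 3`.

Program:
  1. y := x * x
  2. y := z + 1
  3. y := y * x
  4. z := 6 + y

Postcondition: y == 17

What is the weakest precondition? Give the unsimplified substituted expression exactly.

Answer: ( ( z + 1 ) * x ) == 17

Derivation:
post: y == 17
stmt 4: z := 6 + y  -- replace 0 occurrence(s) of z with (6 + y)
  => y == 17
stmt 3: y := y * x  -- replace 1 occurrence(s) of y with (y * x)
  => ( y * x ) == 17
stmt 2: y := z + 1  -- replace 1 occurrence(s) of y with (z + 1)
  => ( ( z + 1 ) * x ) == 17
stmt 1: y := x * x  -- replace 0 occurrence(s) of y with (x * x)
  => ( ( z + 1 ) * x ) == 17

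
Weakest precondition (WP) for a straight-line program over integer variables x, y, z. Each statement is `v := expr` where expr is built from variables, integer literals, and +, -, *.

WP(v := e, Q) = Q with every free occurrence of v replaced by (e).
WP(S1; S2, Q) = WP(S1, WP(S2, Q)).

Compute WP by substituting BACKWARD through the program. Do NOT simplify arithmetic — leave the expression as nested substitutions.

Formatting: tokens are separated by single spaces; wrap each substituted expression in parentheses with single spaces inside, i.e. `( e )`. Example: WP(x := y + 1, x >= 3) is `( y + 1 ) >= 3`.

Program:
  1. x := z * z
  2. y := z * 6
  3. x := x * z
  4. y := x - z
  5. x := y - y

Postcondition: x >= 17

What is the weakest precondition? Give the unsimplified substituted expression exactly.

Answer: ( ( ( ( z * z ) * z ) - z ) - ( ( ( z * z ) * z ) - z ) ) >= 17

Derivation:
post: x >= 17
stmt 5: x := y - y  -- replace 1 occurrence(s) of x with (y - y)
  => ( y - y ) >= 17
stmt 4: y := x - z  -- replace 2 occurrence(s) of y with (x - z)
  => ( ( x - z ) - ( x - z ) ) >= 17
stmt 3: x := x * z  -- replace 2 occurrence(s) of x with (x * z)
  => ( ( ( x * z ) - z ) - ( ( x * z ) - z ) ) >= 17
stmt 2: y := z * 6  -- replace 0 occurrence(s) of y with (z * 6)
  => ( ( ( x * z ) - z ) - ( ( x * z ) - z ) ) >= 17
stmt 1: x := z * z  -- replace 2 occurrence(s) of x with (z * z)
  => ( ( ( ( z * z ) * z ) - z ) - ( ( ( z * z ) * z ) - z ) ) >= 17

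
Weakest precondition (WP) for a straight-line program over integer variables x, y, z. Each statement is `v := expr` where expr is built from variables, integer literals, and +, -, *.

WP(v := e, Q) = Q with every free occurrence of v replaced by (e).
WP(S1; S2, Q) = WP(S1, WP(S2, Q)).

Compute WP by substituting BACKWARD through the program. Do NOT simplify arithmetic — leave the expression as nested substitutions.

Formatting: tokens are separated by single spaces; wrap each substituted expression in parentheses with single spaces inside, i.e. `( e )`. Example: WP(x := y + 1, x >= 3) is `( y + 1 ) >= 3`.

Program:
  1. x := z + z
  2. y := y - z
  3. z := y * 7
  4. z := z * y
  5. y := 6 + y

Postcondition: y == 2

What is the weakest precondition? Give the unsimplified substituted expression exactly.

Answer: ( 6 + ( y - z ) ) == 2

Derivation:
post: y == 2
stmt 5: y := 6 + y  -- replace 1 occurrence(s) of y with (6 + y)
  => ( 6 + y ) == 2
stmt 4: z := z * y  -- replace 0 occurrence(s) of z with (z * y)
  => ( 6 + y ) == 2
stmt 3: z := y * 7  -- replace 0 occurrence(s) of z with (y * 7)
  => ( 6 + y ) == 2
stmt 2: y := y - z  -- replace 1 occurrence(s) of y with (y - z)
  => ( 6 + ( y - z ) ) == 2
stmt 1: x := z + z  -- replace 0 occurrence(s) of x with (z + z)
  => ( 6 + ( y - z ) ) == 2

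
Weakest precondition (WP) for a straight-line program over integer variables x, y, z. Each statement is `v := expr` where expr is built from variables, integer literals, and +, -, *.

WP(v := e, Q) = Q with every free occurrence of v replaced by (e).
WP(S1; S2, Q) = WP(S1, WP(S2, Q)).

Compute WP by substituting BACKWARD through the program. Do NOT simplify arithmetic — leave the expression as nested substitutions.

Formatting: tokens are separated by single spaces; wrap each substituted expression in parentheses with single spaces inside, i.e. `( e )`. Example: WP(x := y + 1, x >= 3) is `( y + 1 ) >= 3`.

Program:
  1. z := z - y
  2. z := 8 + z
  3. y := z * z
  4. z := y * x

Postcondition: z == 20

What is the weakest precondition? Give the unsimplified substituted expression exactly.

Answer: ( ( ( 8 + ( z - y ) ) * ( 8 + ( z - y ) ) ) * x ) == 20

Derivation:
post: z == 20
stmt 4: z := y * x  -- replace 1 occurrence(s) of z with (y * x)
  => ( y * x ) == 20
stmt 3: y := z * z  -- replace 1 occurrence(s) of y with (z * z)
  => ( ( z * z ) * x ) == 20
stmt 2: z := 8 + z  -- replace 2 occurrence(s) of z with (8 + z)
  => ( ( ( 8 + z ) * ( 8 + z ) ) * x ) == 20
stmt 1: z := z - y  -- replace 2 occurrence(s) of z with (z - y)
  => ( ( ( 8 + ( z - y ) ) * ( 8 + ( z - y ) ) ) * x ) == 20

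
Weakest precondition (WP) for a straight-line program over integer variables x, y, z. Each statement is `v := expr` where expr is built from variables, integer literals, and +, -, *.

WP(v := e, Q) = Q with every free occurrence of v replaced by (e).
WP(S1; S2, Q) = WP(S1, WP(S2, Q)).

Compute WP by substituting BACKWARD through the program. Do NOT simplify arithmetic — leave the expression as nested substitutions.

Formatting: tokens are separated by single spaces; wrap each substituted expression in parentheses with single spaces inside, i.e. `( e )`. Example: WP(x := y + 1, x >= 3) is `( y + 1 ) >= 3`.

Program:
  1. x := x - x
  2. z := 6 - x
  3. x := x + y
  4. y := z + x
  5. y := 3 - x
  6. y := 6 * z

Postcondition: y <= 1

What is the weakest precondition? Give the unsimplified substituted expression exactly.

post: y <= 1
stmt 6: y := 6 * z  -- replace 1 occurrence(s) of y with (6 * z)
  => ( 6 * z ) <= 1
stmt 5: y := 3 - x  -- replace 0 occurrence(s) of y with (3 - x)
  => ( 6 * z ) <= 1
stmt 4: y := z + x  -- replace 0 occurrence(s) of y with (z + x)
  => ( 6 * z ) <= 1
stmt 3: x := x + y  -- replace 0 occurrence(s) of x with (x + y)
  => ( 6 * z ) <= 1
stmt 2: z := 6 - x  -- replace 1 occurrence(s) of z with (6 - x)
  => ( 6 * ( 6 - x ) ) <= 1
stmt 1: x := x - x  -- replace 1 occurrence(s) of x with (x - x)
  => ( 6 * ( 6 - ( x - x ) ) ) <= 1

Answer: ( 6 * ( 6 - ( x - x ) ) ) <= 1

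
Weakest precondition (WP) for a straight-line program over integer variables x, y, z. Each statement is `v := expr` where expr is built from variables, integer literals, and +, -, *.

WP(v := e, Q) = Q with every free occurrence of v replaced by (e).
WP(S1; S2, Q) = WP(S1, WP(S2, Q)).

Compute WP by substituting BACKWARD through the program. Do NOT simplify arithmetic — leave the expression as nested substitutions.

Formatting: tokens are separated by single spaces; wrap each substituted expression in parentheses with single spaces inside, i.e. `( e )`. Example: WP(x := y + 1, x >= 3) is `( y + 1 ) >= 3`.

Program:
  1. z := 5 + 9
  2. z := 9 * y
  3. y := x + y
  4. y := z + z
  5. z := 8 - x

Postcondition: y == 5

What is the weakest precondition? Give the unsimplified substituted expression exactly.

Answer: ( ( 9 * y ) + ( 9 * y ) ) == 5

Derivation:
post: y == 5
stmt 5: z := 8 - x  -- replace 0 occurrence(s) of z with (8 - x)
  => y == 5
stmt 4: y := z + z  -- replace 1 occurrence(s) of y with (z + z)
  => ( z + z ) == 5
stmt 3: y := x + y  -- replace 0 occurrence(s) of y with (x + y)
  => ( z + z ) == 5
stmt 2: z := 9 * y  -- replace 2 occurrence(s) of z with (9 * y)
  => ( ( 9 * y ) + ( 9 * y ) ) == 5
stmt 1: z := 5 + 9  -- replace 0 occurrence(s) of z with (5 + 9)
  => ( ( 9 * y ) + ( 9 * y ) ) == 5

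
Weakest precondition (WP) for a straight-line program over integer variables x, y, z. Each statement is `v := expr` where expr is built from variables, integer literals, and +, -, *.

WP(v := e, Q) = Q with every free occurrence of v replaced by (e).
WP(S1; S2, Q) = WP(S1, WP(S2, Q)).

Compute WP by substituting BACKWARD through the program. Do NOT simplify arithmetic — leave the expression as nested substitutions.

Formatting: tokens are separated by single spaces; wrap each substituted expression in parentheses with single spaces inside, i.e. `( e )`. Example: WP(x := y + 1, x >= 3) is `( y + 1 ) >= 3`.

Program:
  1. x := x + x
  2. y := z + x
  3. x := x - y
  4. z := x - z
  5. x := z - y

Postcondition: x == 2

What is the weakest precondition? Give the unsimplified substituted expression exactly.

post: x == 2
stmt 5: x := z - y  -- replace 1 occurrence(s) of x with (z - y)
  => ( z - y ) == 2
stmt 4: z := x - z  -- replace 1 occurrence(s) of z with (x - z)
  => ( ( x - z ) - y ) == 2
stmt 3: x := x - y  -- replace 1 occurrence(s) of x with (x - y)
  => ( ( ( x - y ) - z ) - y ) == 2
stmt 2: y := z + x  -- replace 2 occurrence(s) of y with (z + x)
  => ( ( ( x - ( z + x ) ) - z ) - ( z + x ) ) == 2
stmt 1: x := x + x  -- replace 3 occurrence(s) of x with (x + x)
  => ( ( ( ( x + x ) - ( z + ( x + x ) ) ) - z ) - ( z + ( x + x ) ) ) == 2

Answer: ( ( ( ( x + x ) - ( z + ( x + x ) ) ) - z ) - ( z + ( x + x ) ) ) == 2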